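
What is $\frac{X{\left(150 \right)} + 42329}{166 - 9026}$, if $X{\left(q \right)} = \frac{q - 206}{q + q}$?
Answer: $- \frac{3174661}{664500} \approx -4.7775$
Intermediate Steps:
$X{\left(q \right)} = \frac{-206 + q}{2 q}$
$\frac{X{\left(150 \right)} + 42329}{166 - 9026} = \frac{\frac{-206 + 150}{2 \cdot 150} + 42329}{166 - 9026} = \frac{\frac{1}{2} \cdot \frac{1}{150} \left(-56\right) + 42329}{-8860} = \left(- \frac{14}{75} + 42329\right) \left(- \frac{1}{8860}\right) = \frac{3174661}{75} \left(- \frac{1}{8860}\right) = - \frac{3174661}{664500}$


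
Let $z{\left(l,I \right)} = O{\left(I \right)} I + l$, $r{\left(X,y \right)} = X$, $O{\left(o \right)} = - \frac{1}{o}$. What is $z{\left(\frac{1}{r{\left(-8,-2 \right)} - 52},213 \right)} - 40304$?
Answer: $- \frac{2418301}{60} \approx -40305.0$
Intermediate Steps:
$z{\left(l,I \right)} = -1 + l$ ($z{\left(l,I \right)} = - \frac{1}{I} I + l = -1 + l$)
$z{\left(\frac{1}{r{\left(-8,-2 \right)} - 52},213 \right)} - 40304 = \left(-1 + \frac{1}{-8 - 52}\right) - 40304 = \left(-1 + \frac{1}{-60}\right) - 40304 = \left(-1 - \frac{1}{60}\right) - 40304 = - \frac{61}{60} - 40304 = - \frac{2418301}{60}$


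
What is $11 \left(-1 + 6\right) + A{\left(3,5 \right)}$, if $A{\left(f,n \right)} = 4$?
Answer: $59$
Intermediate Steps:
$11 \left(-1 + 6\right) + A{\left(3,5 \right)} = 11 \left(-1 + 6\right) + 4 = 11 \cdot 5 + 4 = 55 + 4 = 59$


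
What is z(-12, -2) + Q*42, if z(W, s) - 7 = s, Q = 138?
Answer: 5801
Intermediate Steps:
z(W, s) = 7 + s
z(-12, -2) + Q*42 = (7 - 2) + 138*42 = 5 + 5796 = 5801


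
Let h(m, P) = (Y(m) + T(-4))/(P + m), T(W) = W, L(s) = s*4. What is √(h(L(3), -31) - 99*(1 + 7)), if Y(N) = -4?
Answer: 8*I*√4465/19 ≈ 28.135*I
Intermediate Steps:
L(s) = 4*s
h(m, P) = -8/(P + m) (h(m, P) = (-4 - 4)/(P + m) = -8/(P + m))
√(h(L(3), -31) - 99*(1 + 7)) = √(-8/(-31 + 4*3) - 99*(1 + 7)) = √(-8/(-31 + 12) - 99*8) = √(-8/(-19) - 792) = √(-8*(-1/19) - 792) = √(8/19 - 792) = √(-15040/19) = 8*I*√4465/19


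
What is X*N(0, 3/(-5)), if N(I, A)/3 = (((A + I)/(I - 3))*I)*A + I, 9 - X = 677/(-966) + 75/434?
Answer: 0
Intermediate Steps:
X = 142663/14973 (X = 9 - (677/(-966) + 75/434) = 9 - (677*(-1/966) + 75*(1/434)) = 9 - (-677/966 + 75/434) = 9 - 1*(-7906/14973) = 9 + 7906/14973 = 142663/14973 ≈ 9.5280)
N(I, A) = 3*I + 3*A*I*(A + I)/(-3 + I) (N(I, A) = 3*((((A + I)/(I - 3))*I)*A + I) = 3*((((A + I)/(-3 + I))*I)*A + I) = 3*((I*(A + I)/(-3 + I))*A + I) = 3*(A*I*(A + I)/(-3 + I) + I) = 3*(I + A*I*(A + I)/(-3 + I)) = 3*I + 3*A*I*(A + I)/(-3 + I))
X*N(0, 3/(-5)) = 142663*(3*0*(-3 + 0 + (3/(-5))**2 + (3/(-5))*0)/(-3 + 0))/14973 = 142663*(3*0*(-3 + 0 + (3*(-1/5))**2 + (3*(-1/5))*0)/(-3))/14973 = 142663*(3*0*(-1/3)*(-3 + 0 + (-3/5)**2 - 3/5*0))/14973 = 142663*(3*0*(-1/3)*(-3 + 0 + 9/25 + 0))/14973 = 142663*(3*0*(-1/3)*(-66/25))/14973 = (142663/14973)*0 = 0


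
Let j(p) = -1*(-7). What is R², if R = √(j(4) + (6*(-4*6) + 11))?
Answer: -126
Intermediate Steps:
j(p) = 7
R = 3*I*√14 (R = √(7 + (6*(-4*6) + 11)) = √(7 + (6*(-24) + 11)) = √(7 + (-144 + 11)) = √(7 - 133) = √(-126) = 3*I*√14 ≈ 11.225*I)
R² = (3*I*√14)² = -126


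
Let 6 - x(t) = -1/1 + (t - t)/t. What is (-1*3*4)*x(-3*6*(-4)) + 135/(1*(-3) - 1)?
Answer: -471/4 ≈ -117.75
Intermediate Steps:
x(t) = 7 (x(t) = 6 - (-1/1 + (t - t)/t) = 6 - (-1*1 + 0/t) = 6 - (-1 + 0) = 6 - 1*(-1) = 6 + 1 = 7)
(-1*3*4)*x(-3*6*(-4)) + 135/(1*(-3) - 1) = (-1*3*4)*7 + 135/(1*(-3) - 1) = -3*4*7 + 135/(-3 - 1) = -12*7 + 135/(-4) = -84 + 135*(-¼) = -84 - 135/4 = -471/4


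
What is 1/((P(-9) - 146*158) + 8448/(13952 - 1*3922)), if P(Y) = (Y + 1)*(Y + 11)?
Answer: -5015/115762036 ≈ -4.3322e-5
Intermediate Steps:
P(Y) = (1 + Y)*(11 + Y)
1/((P(-9) - 146*158) + 8448/(13952 - 1*3922)) = 1/(((11 + (-9)² + 12*(-9)) - 146*158) + 8448/(13952 - 1*3922)) = 1/(((11 + 81 - 108) - 23068) + 8448/(13952 - 3922)) = 1/((-16 - 23068) + 8448/10030) = 1/(-23084 + 8448*(1/10030)) = 1/(-23084 + 4224/5015) = 1/(-115762036/5015) = -5015/115762036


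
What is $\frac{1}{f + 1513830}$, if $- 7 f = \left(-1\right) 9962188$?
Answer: $\frac{7}{20558998} \approx 3.4048 \cdot 10^{-7}$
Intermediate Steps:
$f = \frac{9962188}{7}$ ($f = - \frac{\left(-1\right) 9962188}{7} = \left(- \frac{1}{7}\right) \left(-9962188\right) = \frac{9962188}{7} \approx 1.4232 \cdot 10^{6}$)
$\frac{1}{f + 1513830} = \frac{1}{\frac{9962188}{7} + 1513830} = \frac{1}{\frac{20558998}{7}} = \frac{7}{20558998}$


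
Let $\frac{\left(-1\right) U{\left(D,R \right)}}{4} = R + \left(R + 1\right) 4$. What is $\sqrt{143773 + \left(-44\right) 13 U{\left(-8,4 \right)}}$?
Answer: $\sqrt{198685} \approx 445.74$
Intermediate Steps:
$U{\left(D,R \right)} = -16 - 20 R$ ($U{\left(D,R \right)} = - 4 \left(R + \left(R + 1\right) 4\right) = - 4 \left(R + \left(1 + R\right) 4\right) = - 4 \left(R + \left(4 + 4 R\right)\right) = - 4 \left(4 + 5 R\right) = -16 - 20 R$)
$\sqrt{143773 + \left(-44\right) 13 U{\left(-8,4 \right)}} = \sqrt{143773 + \left(-44\right) 13 \left(-16 - 80\right)} = \sqrt{143773 - 572 \left(-16 - 80\right)} = \sqrt{143773 - -54912} = \sqrt{143773 + 54912} = \sqrt{198685}$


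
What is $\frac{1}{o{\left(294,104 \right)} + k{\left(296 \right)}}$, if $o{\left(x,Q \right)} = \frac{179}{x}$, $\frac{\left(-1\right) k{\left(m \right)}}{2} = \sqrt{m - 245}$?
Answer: $- \frac{52626}{17600903} - \frac{172872 \sqrt{51}}{17600903} \approx -0.073131$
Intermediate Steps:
$k{\left(m \right)} = - 2 \sqrt{-245 + m}$ ($k{\left(m \right)} = - 2 \sqrt{m - 245} = - 2 \sqrt{-245 + m}$)
$\frac{1}{o{\left(294,104 \right)} + k{\left(296 \right)}} = \frac{1}{\frac{179}{294} - 2 \sqrt{-245 + 296}} = \frac{1}{179 \cdot \frac{1}{294} - 2 \sqrt{51}} = \frac{1}{\frac{179}{294} - 2 \sqrt{51}}$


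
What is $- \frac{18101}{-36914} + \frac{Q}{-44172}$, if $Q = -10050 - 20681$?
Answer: $\frac{966980753}{815282604} \approx 1.1861$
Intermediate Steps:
$Q = -30731$
$- \frac{18101}{-36914} + \frac{Q}{-44172} = - \frac{18101}{-36914} - \frac{30731}{-44172} = \left(-18101\right) \left(- \frac{1}{36914}\right) - - \frac{30731}{44172} = \frac{18101}{36914} + \frac{30731}{44172} = \frac{966980753}{815282604}$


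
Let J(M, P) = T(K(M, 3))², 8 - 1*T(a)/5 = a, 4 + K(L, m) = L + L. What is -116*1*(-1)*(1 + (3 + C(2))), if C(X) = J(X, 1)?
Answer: 186064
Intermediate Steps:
K(L, m) = -4 + 2*L (K(L, m) = -4 + (L + L) = -4 + 2*L)
T(a) = 40 - 5*a
J(M, P) = (60 - 10*M)² (J(M, P) = (40 - 5*(-4 + 2*M))² = (40 + (20 - 10*M))² = (60 - 10*M)²)
C(X) = 100*(-6 + X)²
-116*1*(-1)*(1 + (3 + C(2))) = -116*1*(-1)*(1 + (3 + 100*(-6 + 2)²)) = -(-116)*(1 + (3 + 100*(-4)²)) = -(-116)*(1 + (3 + 100*16)) = -(-116)*(1 + (3 + 1600)) = -(-116)*(1 + 1603) = -(-116)*1604 = -116*(-1604) = 186064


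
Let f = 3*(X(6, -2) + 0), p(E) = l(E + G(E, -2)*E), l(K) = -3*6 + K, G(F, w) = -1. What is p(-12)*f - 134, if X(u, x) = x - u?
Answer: 298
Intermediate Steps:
l(K) = -18 + K
p(E) = -18 (p(E) = -18 + (E - E) = -18 + 0 = -18)
f = -24 (f = 3*((-2 - 1*6) + 0) = 3*((-2 - 6) + 0) = 3*(-8 + 0) = 3*(-8) = -24)
p(-12)*f - 134 = -18*(-24) - 134 = 432 - 134 = 298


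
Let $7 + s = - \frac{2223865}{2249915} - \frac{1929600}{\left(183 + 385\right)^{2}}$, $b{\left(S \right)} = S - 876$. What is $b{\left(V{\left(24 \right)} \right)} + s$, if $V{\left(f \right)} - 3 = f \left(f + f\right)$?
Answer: $\frac{601186002273}{2268364303} \approx 265.03$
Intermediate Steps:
$V{\left(f \right)} = 3 + 2 f^{2}$ ($V{\left(f \right)} = 3 + f \left(f + f\right) = 3 + f 2 f = 3 + 2 f^{2}$)
$b{\left(S \right)} = -876 + S$ ($b{\left(S \right)} = S - 876 = -876 + S$)
$s = - \frac{31687638264}{2268364303}$ ($s = -7 - \left(\frac{444773}{449983} + \frac{1929600}{\left(183 + 385\right)^{2}}\right) = -7 - \left(\frac{444773}{449983} + \frac{1929600}{568^{2}}\right) = -7 - \left(\frac{444773}{449983} + \frac{1929600}{322624}\right) = -7 - \frac{15809088143}{2268364303} = - \frac{31687638264}{2268364303} \approx -13.969$)
$b{\left(V{\left(24 \right)} \right)} + s = \left(-876 + \left(3 + 2 \cdot 24^{2}\right)\right) - \frac{31687638264}{2268364303} = \left(-876 + \left(3 + 2 \cdot 576\right)\right) - \frac{31687638264}{2268364303} = \left(-876 + \left(3 + 1152\right)\right) - \frac{31687638264}{2268364303} = \left(-876 + 1155\right) - \frac{31687638264}{2268364303} = 279 - \frac{31687638264}{2268364303} = \frac{601186002273}{2268364303}$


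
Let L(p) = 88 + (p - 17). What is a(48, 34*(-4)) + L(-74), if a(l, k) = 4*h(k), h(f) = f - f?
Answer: -3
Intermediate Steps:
h(f) = 0
L(p) = 71 + p (L(p) = 88 + (-17 + p) = 71 + p)
a(l, k) = 0 (a(l, k) = 4*0 = 0)
a(48, 34*(-4)) + L(-74) = 0 + (71 - 74) = 0 - 3 = -3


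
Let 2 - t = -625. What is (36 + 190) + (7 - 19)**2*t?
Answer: 90514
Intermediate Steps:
t = 627 (t = 2 - 1*(-625) = 2 + 625 = 627)
(36 + 190) + (7 - 19)**2*t = (36 + 190) + (7 - 19)**2*627 = 226 + (-12)**2*627 = 226 + 144*627 = 226 + 90288 = 90514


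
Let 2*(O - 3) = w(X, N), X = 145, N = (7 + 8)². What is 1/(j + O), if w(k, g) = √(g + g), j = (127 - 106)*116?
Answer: 542/1321913 - 5*√2/3965739 ≈ 0.00040823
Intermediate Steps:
N = 225 (N = 15² = 225)
j = 2436 (j = 21*116 = 2436)
w(k, g) = √2*√g (w(k, g) = √(2*g) = √2*√g)
O = 3 + 15*√2/2 (O = 3 + (√2*√225)/2 = 3 + (√2*15)/2 = 3 + (15*√2)/2 = 3 + 15*√2/2 ≈ 13.607)
1/(j + O) = 1/(2436 + (3 + 15*√2/2)) = 1/(2439 + 15*√2/2)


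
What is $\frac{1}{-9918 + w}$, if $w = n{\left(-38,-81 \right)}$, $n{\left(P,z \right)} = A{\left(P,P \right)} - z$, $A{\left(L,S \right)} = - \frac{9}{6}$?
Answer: $- \frac{2}{19677} \approx -0.00010164$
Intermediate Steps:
$A{\left(L,S \right)} = - \frac{3}{2}$ ($A{\left(L,S \right)} = \left(-9\right) \frac{1}{6} = - \frac{3}{2}$)
$n{\left(P,z \right)} = - \frac{3}{2} - z$
$w = \frac{159}{2}$ ($w = - \frac{3}{2} - -81 = - \frac{3}{2} + 81 = \frac{159}{2} \approx 79.5$)
$\frac{1}{-9918 + w} = \frac{1}{-9918 + \frac{159}{2}} = \frac{1}{- \frac{19677}{2}} = - \frac{2}{19677}$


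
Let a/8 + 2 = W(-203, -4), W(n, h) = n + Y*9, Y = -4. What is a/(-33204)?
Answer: 482/8301 ≈ 0.058065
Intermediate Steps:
W(n, h) = -36 + n (W(n, h) = n - 4*9 = n - 36 = -36 + n)
a = -1928 (a = -16 + 8*(-36 - 203) = -16 + 8*(-239) = -16 - 1912 = -1928)
a/(-33204) = -1928/(-33204) = -1928*(-1/33204) = 482/8301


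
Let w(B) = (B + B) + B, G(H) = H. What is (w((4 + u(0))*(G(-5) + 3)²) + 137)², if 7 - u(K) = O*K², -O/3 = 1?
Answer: 72361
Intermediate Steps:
O = -3 (O = -3*1 = -3)
u(K) = 7 + 3*K² (u(K) = 7 - (-3)*K² = 7 + 3*K²)
w(B) = 3*B (w(B) = 2*B + B = 3*B)
(w((4 + u(0))*(G(-5) + 3)²) + 137)² = (3*((4 + (7 + 3*0²))*(-5 + 3)²) + 137)² = (3*((4 + (7 + 3*0))*(-2)²) + 137)² = (3*((4 + (7 + 0))*4) + 137)² = (3*((4 + 7)*4) + 137)² = (3*(11*4) + 137)² = (3*44 + 137)² = (132 + 137)² = 269² = 72361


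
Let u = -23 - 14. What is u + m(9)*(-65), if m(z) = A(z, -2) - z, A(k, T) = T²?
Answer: 288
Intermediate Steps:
u = -37
m(z) = 4 - z (m(z) = (-2)² - z = 4 - z)
u + m(9)*(-65) = -37 + (4 - 1*9)*(-65) = -37 + (4 - 9)*(-65) = -37 - 5*(-65) = -37 + 325 = 288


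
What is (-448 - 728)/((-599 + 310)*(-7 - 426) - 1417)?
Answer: -49/5155 ≈ -0.0095053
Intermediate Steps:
(-448 - 728)/((-599 + 310)*(-7 - 426) - 1417) = -1176/(-289*(-433) - 1417) = -1176/(125137 - 1417) = -1176/123720 = -1176*1/123720 = -49/5155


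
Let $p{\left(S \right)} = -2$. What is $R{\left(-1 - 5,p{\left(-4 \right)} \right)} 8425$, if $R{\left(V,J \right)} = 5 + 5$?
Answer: $84250$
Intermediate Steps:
$R{\left(V,J \right)} = 10$
$R{\left(-1 - 5,p{\left(-4 \right)} \right)} 8425 = 10 \cdot 8425 = 84250$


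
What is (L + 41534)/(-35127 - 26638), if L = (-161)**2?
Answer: -13491/12353 ≈ -1.0921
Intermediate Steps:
L = 25921
(L + 41534)/(-35127 - 26638) = (25921 + 41534)/(-35127 - 26638) = 67455/(-61765) = 67455*(-1/61765) = -13491/12353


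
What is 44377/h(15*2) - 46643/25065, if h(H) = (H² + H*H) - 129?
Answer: 619012/25065 ≈ 24.696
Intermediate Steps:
h(H) = -129 + 2*H² (h(H) = (H² + H²) - 129 = 2*H² - 129 = -129 + 2*H²)
44377/h(15*2) - 46643/25065 = 44377/(-129 + 2*(15*2)²) - 46643/25065 = 44377/(-129 + 2*30²) - 46643*1/25065 = 44377/(-129 + 2*900) - 46643/25065 = 44377/(-129 + 1800) - 46643/25065 = 44377/1671 - 46643/25065 = 619012/25065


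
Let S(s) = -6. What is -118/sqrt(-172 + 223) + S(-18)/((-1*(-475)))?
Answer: -6/475 - 118*sqrt(51)/51 ≈ -16.536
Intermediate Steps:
-118/sqrt(-172 + 223) + S(-18)/((-1*(-475))) = -118/sqrt(-172 + 223) - 6/((-1*(-475))) = -118*sqrt(51)/51 - 6/475 = -6/475 - 118*sqrt(51)/51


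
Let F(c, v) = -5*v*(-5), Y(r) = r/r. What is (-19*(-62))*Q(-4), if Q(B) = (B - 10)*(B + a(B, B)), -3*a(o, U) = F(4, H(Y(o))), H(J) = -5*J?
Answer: -1863596/3 ≈ -6.2120e+5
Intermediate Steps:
Y(r) = 1
F(c, v) = 25*v
a(o, U) = 125/3 (a(o, U) = -25*(-5*1)/3 = -25*(-5)/3 = -⅓*(-125) = 125/3)
Q(B) = (-10 + B)*(125/3 + B) (Q(B) = (B - 10)*(B + 125/3) = (-10 + B)*(125/3 + B))
(-19*(-62))*Q(-4) = (-19*(-62))*(-1250/3 + (-4)² + (95/3)*(-4)) = 1178*(-1250/3 + 16 - 380/3) = 1178*(-1582/3) = -1863596/3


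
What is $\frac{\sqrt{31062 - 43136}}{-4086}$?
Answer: $- \frac{i \sqrt{12074}}{4086} \approx - 0.026892 i$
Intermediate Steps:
$\frac{\sqrt{31062 - 43136}}{-4086} = \sqrt{-12074} \left(- \frac{1}{4086}\right) = i \sqrt{12074} \left(- \frac{1}{4086}\right) = - \frac{i \sqrt{12074}}{4086}$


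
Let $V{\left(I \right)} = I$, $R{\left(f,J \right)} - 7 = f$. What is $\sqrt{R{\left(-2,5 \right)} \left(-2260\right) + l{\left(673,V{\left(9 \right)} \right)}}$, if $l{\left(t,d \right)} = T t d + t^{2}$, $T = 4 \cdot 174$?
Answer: $\sqrt{4657301} \approx 2158.1$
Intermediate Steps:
$R{\left(f,J \right)} = 7 + f$
$T = 696$
$l{\left(t,d \right)} = t^{2} + 696 d t$ ($l{\left(t,d \right)} = 696 t d + t^{2} = 696 d t + t^{2} = t^{2} + 696 d t$)
$\sqrt{R{\left(-2,5 \right)} \left(-2260\right) + l{\left(673,V{\left(9 \right)} \right)}} = \sqrt{\left(7 - 2\right) \left(-2260\right) + 673 \left(673 + 696 \cdot 9\right)} = \sqrt{5 \left(-2260\right) + 673 \left(673 + 6264\right)} = \sqrt{-11300 + 673 \cdot 6937} = \sqrt{-11300 + 4668601} = \sqrt{4657301}$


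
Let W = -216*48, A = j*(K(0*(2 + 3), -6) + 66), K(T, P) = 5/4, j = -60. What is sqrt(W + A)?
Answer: I*sqrt(14403) ≈ 120.01*I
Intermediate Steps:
K(T, P) = 5/4 (K(T, P) = 5*(1/4) = 5/4)
A = -4035 (A = -60*(5/4 + 66) = -60*269/4 = -4035)
W = -10368
sqrt(W + A) = sqrt(-10368 - 4035) = sqrt(-14403) = I*sqrt(14403)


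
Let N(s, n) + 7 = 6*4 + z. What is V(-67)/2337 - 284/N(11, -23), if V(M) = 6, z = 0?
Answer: -221202/13243 ≈ -16.703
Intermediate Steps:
N(s, n) = 17 (N(s, n) = -7 + (6*4 + 0) = -7 + (24 + 0) = -7 + 24 = 17)
V(-67)/2337 - 284/N(11, -23) = 6/2337 - 284/17 = 6*(1/2337) - 284*1/17 = 2/779 - 284/17 = -221202/13243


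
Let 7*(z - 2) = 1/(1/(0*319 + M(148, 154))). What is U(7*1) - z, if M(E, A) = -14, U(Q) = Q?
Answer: 7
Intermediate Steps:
z = 0 (z = 2 + 1/(7*(1/(0*319 - 14))) = 2 + 1/(7*(1/(0 - 14))) = 2 + 1/(7*(1/(-14))) = 2 + 1/(7*(-1/14)) = 2 + (⅐)*(-14) = 2 - 2 = 0)
U(7*1) - z = 7*1 - 1*0 = 7 + 0 = 7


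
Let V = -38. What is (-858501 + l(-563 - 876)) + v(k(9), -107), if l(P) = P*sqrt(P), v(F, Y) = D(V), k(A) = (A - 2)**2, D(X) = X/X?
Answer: -858500 - 1439*I*sqrt(1439) ≈ -8.585e+5 - 54587.0*I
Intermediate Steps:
D(X) = 1
k(A) = (-2 + A)**2
v(F, Y) = 1
l(P) = P**(3/2)
(-858501 + l(-563 - 876)) + v(k(9), -107) = (-858501 + (-563 - 876)**(3/2)) + 1 = (-858501 + (-1439)**(3/2)) + 1 = (-858501 - 1439*I*sqrt(1439)) + 1 = -858500 - 1439*I*sqrt(1439)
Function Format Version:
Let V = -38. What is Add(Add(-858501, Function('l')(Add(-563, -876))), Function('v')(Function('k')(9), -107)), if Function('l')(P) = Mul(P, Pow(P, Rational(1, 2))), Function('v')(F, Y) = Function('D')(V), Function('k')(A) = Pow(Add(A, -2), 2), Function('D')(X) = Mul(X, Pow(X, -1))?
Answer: Add(-858500, Mul(-1439, I, Pow(1439, Rational(1, 2)))) ≈ Add(-8.5850e+5, Mul(-54587., I))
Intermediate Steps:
Function('D')(X) = 1
Function('k')(A) = Pow(Add(-2, A), 2)
Function('v')(F, Y) = 1
Function('l')(P) = Pow(P, Rational(3, 2))
Add(Add(-858501, Function('l')(Add(-563, -876))), Function('v')(Function('k')(9), -107)) = Add(Add(-858501, Pow(Add(-563, -876), Rational(3, 2))), 1) = Add(Add(-858501, Pow(-1439, Rational(3, 2))), 1) = Add(Add(-858501, Mul(-1439, I, Pow(1439, Rational(1, 2)))), 1) = Add(-858500, Mul(-1439, I, Pow(1439, Rational(1, 2))))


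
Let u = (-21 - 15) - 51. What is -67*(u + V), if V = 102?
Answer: -1005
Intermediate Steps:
u = -87 (u = -36 - 51 = -87)
-67*(u + V) = -67*(-87 + 102) = -67*15 = -1005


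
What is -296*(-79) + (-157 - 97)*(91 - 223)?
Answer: 56912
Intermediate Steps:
-296*(-79) + (-157 - 97)*(91 - 223) = 23384 - 254*(-132) = 23384 + 33528 = 56912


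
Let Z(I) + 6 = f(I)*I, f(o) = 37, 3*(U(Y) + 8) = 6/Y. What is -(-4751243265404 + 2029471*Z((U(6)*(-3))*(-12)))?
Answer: 4771980400082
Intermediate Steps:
U(Y) = -8 + 2/Y (U(Y) = -8 + (6/Y)/3 = -8 + 2/Y)
Z(I) = -6 + 37*I
-(-4751243265404 + 2029471*Z((U(6)*(-3))*(-12))) = -(-4751255442230 + 75090427*((-8 + 2/6)*(-3))*(-12)) = -(-4751255442230 + 75090427*((-8 + 2*(⅙))*(-3))*(-12)) = -(-4751255442230 + 75090427*((-8 + ⅓)*(-3))*(-12)) = -(-4751255442230 + 75090427*(-23/3*(-3))*(-12)) = -(-4751255442230 + 75090427*23*(-12)) = -(-4751255442230 - 20724957852) = -2029471/(1/(-2341124 + (-6 - 10212))) = -2029471/(1/(-2341124 - 10218)) = -2029471/(1/(-2351342)) = -2029471/(-1/2351342) = -2029471*(-2351342) = 4771980400082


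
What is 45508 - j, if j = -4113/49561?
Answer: 2255426101/49561 ≈ 45508.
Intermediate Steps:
j = -4113/49561 (j = -4113*1/49561 = -4113/49561 ≈ -0.082989)
45508 - j = 45508 - 1*(-4113/49561) = 45508 + 4113/49561 = 2255426101/49561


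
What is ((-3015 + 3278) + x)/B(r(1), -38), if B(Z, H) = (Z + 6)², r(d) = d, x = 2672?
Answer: 2935/49 ≈ 59.898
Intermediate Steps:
B(Z, H) = (6 + Z)²
((-3015 + 3278) + x)/B(r(1), -38) = ((-3015 + 3278) + 2672)/((6 + 1)²) = (263 + 2672)/(7²) = 2935/49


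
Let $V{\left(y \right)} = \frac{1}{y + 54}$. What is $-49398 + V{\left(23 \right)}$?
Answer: $- \frac{3803645}{77} \approx -49398.0$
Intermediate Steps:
$V{\left(y \right)} = \frac{1}{54 + y}$
$-49398 + V{\left(23 \right)} = -49398 + \frac{1}{54 + 23} = -49398 + \frac{1}{77} = - \frac{3803645}{77}$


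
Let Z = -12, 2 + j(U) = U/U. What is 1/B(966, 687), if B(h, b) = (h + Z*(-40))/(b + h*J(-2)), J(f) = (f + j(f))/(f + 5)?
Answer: -93/482 ≈ -0.19295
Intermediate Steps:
j(U) = -1 (j(U) = -2 + U/U = -2 + 1 = -1)
J(f) = (-1 + f)/(5 + f) (J(f) = (f - 1)/(f + 5) = (-1 + f)/(5 + f))
B(h, b) = (480 + h)/(b - h) (B(h, b) = (h - 12*(-40))/(b + h*((-1 - 2)/(5 - 2))) = (h + 480)/(b + h*(-3/3)) = (480 + h)/(b + h*((1/3)*(-3))) = (480 + h)/(b + h*(-1)) = (480 + h)/(b - h))
1/B(966, 687) = 1/((480 + 966)/(687 - 1*966)) = 1/(1446/(687 - 966)) = 1/(1446/(-279)) = 1/(-1/279*1446) = 1/(-482/93) = -93/482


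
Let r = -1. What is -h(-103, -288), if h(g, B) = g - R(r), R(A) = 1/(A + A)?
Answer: 205/2 ≈ 102.50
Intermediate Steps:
R(A) = 1/(2*A)
h(g, B) = ½ + g (h(g, B) = g - 1/(2*(-1)) = g - (-1)/2 = g - 1*(-½) = g + ½ = ½ + g)
-h(-103, -288) = -(½ - 103) = -1*(-205/2) = 205/2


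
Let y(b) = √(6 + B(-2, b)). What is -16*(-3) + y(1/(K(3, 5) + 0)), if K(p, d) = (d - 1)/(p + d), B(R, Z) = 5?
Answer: 48 + √11 ≈ 51.317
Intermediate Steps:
K(p, d) = (-1 + d)/(d + p)
y(b) = √11 (y(b) = √(6 + 5) = √11)
-16*(-3) + y(1/(K(3, 5) + 0)) = -16*(-3) + √11 = 48 + √11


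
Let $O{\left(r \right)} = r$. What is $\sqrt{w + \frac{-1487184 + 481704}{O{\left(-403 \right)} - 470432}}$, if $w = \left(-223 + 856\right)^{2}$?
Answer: $\frac{\sqrt{43865409225513}}{10463} \approx 633.0$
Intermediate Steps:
$w = 400689$ ($w = 633^{2} = 400689$)
$\sqrt{w + \frac{-1487184 + 481704}{O{\left(-403 \right)} - 470432}} = \sqrt{400689 + \frac{-1487184 + 481704}{-403 - 470432}} = \sqrt{400689 - \frac{1005480}{-470835}} = \sqrt{400689 - - \frac{22344}{10463}} = \sqrt{400689 + \frac{22344}{10463}} = \sqrt{\frac{4192431351}{10463}} = \frac{\sqrt{43865409225513}}{10463}$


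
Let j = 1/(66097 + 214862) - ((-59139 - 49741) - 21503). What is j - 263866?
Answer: -37503250196/280959 ≈ -1.3348e+5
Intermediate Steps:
j = 36632277298/280959 (j = 1/280959 - (-108880 - 21503) = 1/280959 - 1*(-130383) = 1/280959 + 130383 = 36632277298/280959 ≈ 1.3038e+5)
j - 263866 = 36632277298/280959 - 263866 = -37503250196/280959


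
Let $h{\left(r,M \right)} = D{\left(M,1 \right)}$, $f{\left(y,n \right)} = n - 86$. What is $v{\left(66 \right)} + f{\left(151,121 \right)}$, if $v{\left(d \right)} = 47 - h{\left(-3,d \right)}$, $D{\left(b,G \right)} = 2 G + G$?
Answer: $79$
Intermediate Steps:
$D{\left(b,G \right)} = 3 G$
$f{\left(y,n \right)} = -86 + n$
$h{\left(r,M \right)} = 3$ ($h{\left(r,M \right)} = 3 \cdot 1 = 3$)
$v{\left(d \right)} = 44$ ($v{\left(d \right)} = 47 - 3 = 44$)
$v{\left(66 \right)} + f{\left(151,121 \right)} = 44 + \left(-86 + 121\right) = 44 + 35 = 79$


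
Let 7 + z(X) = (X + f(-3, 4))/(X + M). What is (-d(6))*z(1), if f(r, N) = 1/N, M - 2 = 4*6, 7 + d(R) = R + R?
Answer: 3755/108 ≈ 34.768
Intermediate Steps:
d(R) = -7 + 2*R (d(R) = -7 + (R + R) = -7 + 2*R)
M = 26 (M = 2 + 4*6 = 2 + 24 = 26)
z(X) = -7 + (¼ + X)/(26 + X) (z(X) = -7 + (X + 1/4)/(X + 26) = -7 + (X + ¼)/(26 + X) = -7 + (¼ + X)/(26 + X))
(-d(6))*z(1) = (-(-7 + 2*6))*((-727 - 24*1)/(4*(26 + 1))) = (-(-7 + 12))*((¼)*(-727 - 24)/27) = (-1*5)*((¼)*(1/27)*(-751)) = -5*(-751/108) = 3755/108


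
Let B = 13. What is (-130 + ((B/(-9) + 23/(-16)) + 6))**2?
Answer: 333829441/20736 ≈ 16099.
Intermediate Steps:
(-130 + ((B/(-9) + 23/(-16)) + 6))**2 = (-130 + ((13/(-9) + 23/(-16)) + 6))**2 = (-130 + ((13*(-1/9) + 23*(-1/16)) + 6))**2 = (-130 + ((-13/9 - 23/16) + 6))**2 = (-130 + (-415/144 + 6))**2 = (-130 + 449/144)**2 = (-18271/144)**2 = 333829441/20736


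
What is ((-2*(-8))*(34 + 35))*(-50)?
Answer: -55200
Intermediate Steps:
((-2*(-8))*(34 + 35))*(-50) = (16*69)*(-50) = 1104*(-50) = -55200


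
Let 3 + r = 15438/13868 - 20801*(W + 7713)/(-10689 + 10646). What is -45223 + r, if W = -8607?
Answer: -142429658491/298162 ≈ -4.7769e+5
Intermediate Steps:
r = -128945878365/298162 (r = -3 + (15438/13868 - 20801*(-8607 + 7713)/(-10689 + 10646)) = -3 + (15438*(1/13868) - 20801/((-43/(-894)))) = -3 + (7719/6934 - 20801/((-43*(-1/894)))) = -3 + (7719/6934 - 20801/43/894) = -3 + (7719/6934 - 20801*894/43) = -3 + (7719/6934 - 18596094/43) = -3 - 128944983879/298162 = -128945878365/298162 ≈ -4.3247e+5)
-45223 + r = -45223 - 128945878365/298162 = -142429658491/298162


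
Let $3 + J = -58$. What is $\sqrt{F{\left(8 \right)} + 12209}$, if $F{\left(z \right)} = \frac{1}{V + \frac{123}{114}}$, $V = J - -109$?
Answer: $\frac{\sqrt{42465719895}}{1865} \approx 110.49$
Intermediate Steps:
$J = -61$ ($J = -3 - 58 = -61$)
$V = 48$ ($V = -61 - -109 = -61 + 109 = 48$)
$F{\left(z \right)} = \frac{38}{1865}$ ($F{\left(z \right)} = \frac{1}{48 + \frac{123}{114}} = \frac{1}{48 + 123 \cdot \frac{1}{114}} = \frac{1}{48 + \frac{41}{38}} = \frac{1}{\frac{1865}{38}} = \frac{38}{1865}$)
$\sqrt{F{\left(8 \right)} + 12209} = \sqrt{\frac{38}{1865} + 12209} = \sqrt{\frac{22769823}{1865}} = \frac{\sqrt{42465719895}}{1865}$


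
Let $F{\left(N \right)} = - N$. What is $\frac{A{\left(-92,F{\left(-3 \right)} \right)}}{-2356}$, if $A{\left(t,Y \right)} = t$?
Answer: $\frac{23}{589} \approx 0.039049$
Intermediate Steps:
$\frac{A{\left(-92,F{\left(-3 \right)} \right)}}{-2356} = - \frac{92}{-2356} = \left(-92\right) \left(- \frac{1}{2356}\right) = \frac{23}{589}$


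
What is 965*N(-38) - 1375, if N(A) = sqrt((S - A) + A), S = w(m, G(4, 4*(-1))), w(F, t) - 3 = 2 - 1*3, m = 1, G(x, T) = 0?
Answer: -1375 + 965*sqrt(2) ≈ -10.284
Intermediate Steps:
w(F, t) = 2 (w(F, t) = 3 + (2 - 1*3) = 3 + (2 - 3) = 3 - 1 = 2)
S = 2
N(A) = sqrt(2) (N(A) = sqrt((2 - A) + A) = sqrt(2))
965*N(-38) - 1375 = 965*sqrt(2) - 1375 = -1375 + 965*sqrt(2)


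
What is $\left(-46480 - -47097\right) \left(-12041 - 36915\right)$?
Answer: $-30205852$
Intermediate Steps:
$\left(-46480 - -47097\right) \left(-12041 - 36915\right) = \left(-46480 + 47097\right) \left(-48956\right) = 617 \left(-48956\right) = -30205852$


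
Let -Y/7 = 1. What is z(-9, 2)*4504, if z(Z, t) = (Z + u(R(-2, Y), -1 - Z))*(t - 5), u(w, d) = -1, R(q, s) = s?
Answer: 135120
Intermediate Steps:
Y = -7 (Y = -7*1 = -7)
z(Z, t) = (-1 + Z)*(-5 + t) (z(Z, t) = (Z - 1)*(t - 5) = (-1 + Z)*(-5 + t))
z(-9, 2)*4504 = (5 - 1*2 - 5*(-9) - 9*2)*4504 = (5 - 2 + 45 - 18)*4504 = 30*4504 = 135120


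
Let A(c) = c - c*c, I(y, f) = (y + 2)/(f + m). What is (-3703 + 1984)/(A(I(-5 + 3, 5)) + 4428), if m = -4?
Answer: -191/492 ≈ -0.38821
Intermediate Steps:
I(y, f) = (2 + y)/(-4 + f) (I(y, f) = (y + 2)/(f - 4) = (2 + y)/(-4 + f))
A(c) = c - c²
(-3703 + 1984)/(A(I(-5 + 3, 5)) + 4428) = (-3703 + 1984)/(((2 + (-5 + 3))/(-4 + 5))*(1 - (2 + (-5 + 3))/(-4 + 5)) + 4428) = -1719/(((2 - 2)/1)*(1 - (2 - 2)/1) + 4428) = -1719/((1*0)*(1 - 0) + 4428) = -1719/(0*(1 - 1*0) + 4428) = -1719/(0*(1 + 0) + 4428) = -1719/(0*1 + 4428) = -1719/(0 + 4428) = -1719/4428 = -1719*1/4428 = -191/492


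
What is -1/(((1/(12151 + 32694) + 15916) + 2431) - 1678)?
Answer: -44845/747521306 ≈ -5.9992e-5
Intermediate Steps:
-1/(((1/(12151 + 32694) + 15916) + 2431) - 1678) = -1/(((1/44845 + 15916) + 2431) - 1678) = -1/((713753021/44845 + 2431) - 1678) = -1/(822771216/44845 - 1678) = -1/747521306/44845 = -1*44845/747521306 = -44845/747521306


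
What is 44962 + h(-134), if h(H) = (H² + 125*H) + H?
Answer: 46034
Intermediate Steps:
h(H) = H² + 126*H
44962 + h(-134) = 44962 - 134*(126 - 134) = 44962 - 134*(-8) = 44962 + 1072 = 46034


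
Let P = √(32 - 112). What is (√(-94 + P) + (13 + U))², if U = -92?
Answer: (79 - √2*√(-47 + 2*I*√5))² ≈ 6074.2 - 1524.7*I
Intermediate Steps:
P = 4*I*√5 (P = √(-80) = 4*I*√5 ≈ 8.9443*I)
(√(-94 + P) + (13 + U))² = (√(-94 + 4*I*√5) + (13 - 92))² = (√(-94 + 4*I*√5) - 79)² = (-79 + √(-94 + 4*I*√5))²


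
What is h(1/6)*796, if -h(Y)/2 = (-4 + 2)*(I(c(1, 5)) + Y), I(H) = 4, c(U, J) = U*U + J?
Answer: 39800/3 ≈ 13267.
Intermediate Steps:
c(U, J) = J + U**2 (c(U, J) = U**2 + J = J + U**2)
h(Y) = 16 + 4*Y (h(Y) = -2*(-4 + 2)*(4 + Y) = -(-4)*(4 + Y) = -2*(-8 - 2*Y) = 16 + 4*Y)
h(1/6)*796 = (16 + 4/6)*796 = (16 + 4*(1/6))*796 = (16 + 2/3)*796 = (50/3)*796 = 39800/3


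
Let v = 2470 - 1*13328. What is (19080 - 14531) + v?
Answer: -6309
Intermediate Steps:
v = -10858 (v = 2470 - 13328 = -10858)
(19080 - 14531) + v = (19080 - 14531) - 10858 = 4549 - 10858 = -6309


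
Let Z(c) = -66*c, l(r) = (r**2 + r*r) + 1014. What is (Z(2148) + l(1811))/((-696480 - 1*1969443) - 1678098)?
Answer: -6418688/4344021 ≈ -1.4776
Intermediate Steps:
l(r) = 1014 + 2*r**2 (l(r) = (r**2 + r**2) + 1014 = 2*r**2 + 1014 = 1014 + 2*r**2)
(Z(2148) + l(1811))/((-696480 - 1*1969443) - 1678098) = (-66*2148 + (1014 + 2*1811**2))/((-696480 - 1*1969443) - 1678098) = (-141768 + (1014 + 2*3279721))/((-696480 - 1969443) - 1678098) = (-141768 + (1014 + 6559442))/(-2665923 - 1678098) = (-141768 + 6560456)/(-4344021) = 6418688*(-1/4344021) = -6418688/4344021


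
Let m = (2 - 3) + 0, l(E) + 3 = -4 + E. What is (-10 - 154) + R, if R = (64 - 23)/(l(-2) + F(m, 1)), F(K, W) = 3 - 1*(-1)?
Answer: -861/5 ≈ -172.20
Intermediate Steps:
l(E) = -7 + E (l(E) = -3 + (-4 + E) = -7 + E)
m = -1 (m = -1 + 0 = -1)
F(K, W) = 4 (F(K, W) = 3 + 1 = 4)
R = -41/5 (R = (64 - 23)/((-7 - 2) + 4) = 41/(-9 + 4) = 41/(-5) = 41*(-⅕) = -41/5 ≈ -8.2000)
(-10 - 154) + R = (-10 - 154) - 41/5 = -164 - 41/5 = -861/5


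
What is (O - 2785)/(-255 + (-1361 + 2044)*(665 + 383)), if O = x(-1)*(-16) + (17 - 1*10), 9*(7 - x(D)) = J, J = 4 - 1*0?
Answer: -25946/6439761 ≈ -0.0040290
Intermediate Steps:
J = 4 (J = 4 + 0 = 4)
x(D) = 59/9 (x(D) = 7 - ⅑*4 = 7 - 4/9 = 59/9)
O = -881/9 (O = (59/9)*(-16) + (17 - 1*10) = -944/9 + (17 - 10) = -944/9 + 7 = -881/9 ≈ -97.889)
(O - 2785)/(-255 + (-1361 + 2044)*(665 + 383)) = (-881/9 - 2785)/(-255 + (-1361 + 2044)*(665 + 383)) = -25946/(9*(-255 + 683*1048)) = -25946/(9*(-255 + 715784)) = -25946/9/715529 = -25946/9*1/715529 = -25946/6439761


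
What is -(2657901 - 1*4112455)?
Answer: 1454554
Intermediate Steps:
-(2657901 - 1*4112455) = -(2657901 - 4112455) = -1*(-1454554) = 1454554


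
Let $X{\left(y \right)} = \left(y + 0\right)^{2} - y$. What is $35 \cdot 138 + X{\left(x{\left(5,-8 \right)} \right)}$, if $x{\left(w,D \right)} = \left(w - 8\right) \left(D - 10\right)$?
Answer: $7692$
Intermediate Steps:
$x{\left(w,D \right)} = \left(-10 + D\right) \left(-8 + w\right)$ ($x{\left(w,D \right)} = \left(-8 + w\right) \left(-10 + D\right) = \left(-10 + D\right) \left(-8 + w\right)$)
$X{\left(y \right)} = y^{2} - y$
$35 \cdot 138 + X{\left(x{\left(5,-8 \right)} \right)} = 35 \cdot 138 + \left(80 - 50 - -64 - 40\right) \left(-1 - -54\right) = 4830 + \left(80 - 50 + 64 - 40\right) \left(-1 + \left(80 - 50 + 64 - 40\right)\right) = 4830 + 54 \left(-1 + 54\right) = 4830 + 54 \cdot 53 = 4830 + 2862 = 7692$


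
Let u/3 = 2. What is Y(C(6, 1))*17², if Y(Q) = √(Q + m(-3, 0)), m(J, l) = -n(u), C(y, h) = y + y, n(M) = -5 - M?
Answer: 289*√23 ≈ 1386.0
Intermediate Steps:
u = 6 (u = 3*2 = 6)
C(y, h) = 2*y
m(J, l) = 11 (m(J, l) = -(-5 - 1*6) = -(-5 - 6) = -1*(-11) = 11)
Y(Q) = √(11 + Q) (Y(Q) = √(Q + 11) = √(11 + Q))
Y(C(6, 1))*17² = √(11 + 2*6)*17² = √(11 + 12)*289 = √23*289 = 289*√23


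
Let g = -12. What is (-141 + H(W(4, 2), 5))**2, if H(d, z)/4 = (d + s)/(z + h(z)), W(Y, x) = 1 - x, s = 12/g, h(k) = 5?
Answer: 502681/25 ≈ 20107.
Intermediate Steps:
s = -1 (s = 12/(-12) = 12*(-1/12) = -1)
H(d, z) = 4*(-1 + d)/(5 + z) (H(d, z) = 4*((d - 1)/(z + 5)) = 4*((-1 + d)/(5 + z)) = 4*(-1 + d)/(5 + z))
(-141 + H(W(4, 2), 5))**2 = (-141 + 4*(-1 + (1 - 1*2))/(5 + 5))**2 = (-141 + 4*(-1 + (1 - 2))/10)**2 = (-141 + 4*(1/10)*(-1 - 1))**2 = (-141 + 4*(1/10)*(-2))**2 = (-141 - 4/5)**2 = (-709/5)**2 = 502681/25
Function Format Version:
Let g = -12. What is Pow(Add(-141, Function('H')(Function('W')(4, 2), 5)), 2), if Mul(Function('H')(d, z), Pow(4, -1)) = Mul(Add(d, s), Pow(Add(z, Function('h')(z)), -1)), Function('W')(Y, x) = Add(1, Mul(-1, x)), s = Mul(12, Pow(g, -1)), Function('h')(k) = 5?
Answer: Rational(502681, 25) ≈ 20107.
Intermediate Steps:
s = -1 (s = Mul(12, Pow(-12, -1)) = Mul(12, Rational(-1, 12)) = -1)
Function('H')(d, z) = Mul(4, Pow(Add(5, z), -1), Add(-1, d)) (Function('H')(d, z) = Mul(4, Mul(Add(d, -1), Pow(Add(z, 5), -1))) = Mul(4, Mul(Add(-1, d), Pow(Add(5, z), -1))) = Mul(4, Mul(Pow(Add(5, z), -1), Add(-1, d))) = Mul(4, Pow(Add(5, z), -1), Add(-1, d)))
Pow(Add(-141, Function('H')(Function('W')(4, 2), 5)), 2) = Pow(Add(-141, Mul(4, Pow(Add(5, 5), -1), Add(-1, Add(1, Mul(-1, 2))))), 2) = Pow(Add(-141, Mul(4, Pow(10, -1), Add(-1, Add(1, -2)))), 2) = Pow(Add(-141, Mul(4, Rational(1, 10), Add(-1, -1))), 2) = Pow(Add(-141, Mul(4, Rational(1, 10), -2)), 2) = Pow(Add(-141, Rational(-4, 5)), 2) = Pow(Rational(-709, 5), 2) = Rational(502681, 25)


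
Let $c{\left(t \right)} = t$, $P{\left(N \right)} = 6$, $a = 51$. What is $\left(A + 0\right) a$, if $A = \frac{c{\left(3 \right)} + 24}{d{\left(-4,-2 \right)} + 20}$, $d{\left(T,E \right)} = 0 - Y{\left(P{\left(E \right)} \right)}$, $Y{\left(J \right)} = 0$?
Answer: $\frac{1377}{20} \approx 68.85$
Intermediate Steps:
$d{\left(T,E \right)} = 0$ ($d{\left(T,E \right)} = 0 - 0 = 0 + 0 = 0$)
$A = \frac{27}{20}$ ($A = \frac{3 + 24}{0 + 20} = \frac{27}{20} \approx 1.35$)
$\left(A + 0\right) a = \left(\frac{27}{20} + 0\right) 51 = \frac{27}{20} \cdot 51 = \frac{1377}{20}$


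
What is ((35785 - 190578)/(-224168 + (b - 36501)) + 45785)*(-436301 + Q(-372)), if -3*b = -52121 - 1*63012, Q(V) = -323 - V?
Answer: -6660104516841094/333437 ≈ -1.9974e+10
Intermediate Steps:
b = 115133/3 (b = -(-52121 - 1*63012)/3 = -(-52121 - 63012)/3 = -1/3*(-115133) = 115133/3 ≈ 38378.)
((35785 - 190578)/(-224168 + (b - 36501)) + 45785)*(-436301 + Q(-372)) = ((35785 - 190578)/(-224168 + (115133/3 - 36501)) + 45785)*(-436301 + (-323 - 1*(-372))) = (-154793/(-224168 + 5630/3) + 45785)*(-436301 + (-323 + 372)) = (-154793/(-666874/3) + 45785)*(-436301 + 49) = (-154793*(-3/666874) + 45785)*(-436252) = (464379/666874 + 45785)*(-436252) = (30533290469/666874)*(-436252) = -6660104516841094/333437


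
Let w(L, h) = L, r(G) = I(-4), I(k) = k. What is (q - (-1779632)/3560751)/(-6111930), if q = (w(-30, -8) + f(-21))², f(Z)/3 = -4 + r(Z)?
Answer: -5192464774/10881530429715 ≈ -0.00047718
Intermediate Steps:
r(G) = -4
f(Z) = -24 (f(Z) = 3*(-4 - 4) = 3*(-8) = -24)
q = 2916 (q = (-30 - 24)² = (-54)² = 2916)
(q - (-1779632)/3560751)/(-6111930) = (2916 - (-1779632)/3560751)/(-6111930) = (2916 - (-1779632)/3560751)*(-1/6111930) = (2916 - 1*(-1779632/3560751))*(-1/6111930) = (2916 + 1779632/3560751)*(-1/6111930) = (10384929548/3560751)*(-1/6111930) = -5192464774/10881530429715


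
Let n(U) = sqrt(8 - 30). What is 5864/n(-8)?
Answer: -2932*I*sqrt(22)/11 ≈ -1250.2*I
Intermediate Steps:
n(U) = I*sqrt(22) (n(U) = sqrt(-22) = I*sqrt(22))
5864/n(-8) = 5864/((I*sqrt(22))) = 5864*(-I*sqrt(22)/22) = -2932*I*sqrt(22)/11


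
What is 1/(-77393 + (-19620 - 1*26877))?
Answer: -1/123890 ≈ -8.0717e-6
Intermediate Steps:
1/(-77393 + (-19620 - 1*26877)) = 1/(-77393 + (-19620 - 26877)) = 1/(-77393 - 46497) = 1/(-123890) = -1/123890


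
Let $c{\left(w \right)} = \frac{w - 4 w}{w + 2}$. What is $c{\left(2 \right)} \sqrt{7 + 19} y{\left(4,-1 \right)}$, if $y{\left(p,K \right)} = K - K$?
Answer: $0$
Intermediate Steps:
$c{\left(w \right)} = - \frac{3 w}{2 + w}$ ($c{\left(w \right)} = \frac{\left(-3\right) w}{2 + w} = - \frac{3 w}{2 + w}$)
$y{\left(p,K \right)} = 0$
$c{\left(2 \right)} \sqrt{7 + 19} y{\left(4,-1 \right)} = \left(-3\right) 2 \frac{1}{2 + 2} \sqrt{7 + 19} \cdot 0 = \left(-3\right) 2 \cdot \frac{1}{4} \sqrt{26} \cdot 0 = - \frac{3 \sqrt{26}}{2} \cdot 0 = 0$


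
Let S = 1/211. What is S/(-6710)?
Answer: -1/1415810 ≈ -7.0631e-7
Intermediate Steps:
S = 1/211 ≈ 0.0047393
S/(-6710) = (1/211)/(-6710) = (1/211)*(-1/6710) = -1/1415810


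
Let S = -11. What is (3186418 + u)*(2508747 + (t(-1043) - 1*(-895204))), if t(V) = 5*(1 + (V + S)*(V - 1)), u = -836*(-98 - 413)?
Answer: 32182253651304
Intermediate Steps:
u = 427196 (u = -836*(-511) = 427196)
t(V) = 5 + 5*(-1 + V)*(-11 + V) (t(V) = 5*(1 + (V - 11)*(V - 1)) = 5*(1 + (-11 + V)*(-1 + V)) = 5*(1 + (-1 + V)*(-11 + V)) = 5 + 5*(-1 + V)*(-11 + V))
(3186418 + u)*(2508747 + (t(-1043) - 1*(-895204))) = (3186418 + 427196)*(2508747 + ((60 - 60*(-1043) + 5*(-1043)**2) - 1*(-895204))) = 3613614*(2508747 + ((60 + 62580 + 5*1087849) + 895204)) = 3613614*(2508747 + ((60 + 62580 + 5439245) + 895204)) = 3613614*(2508747 + (5501885 + 895204)) = 3613614*(2508747 + 6397089) = 3613614*8905836 = 32182253651304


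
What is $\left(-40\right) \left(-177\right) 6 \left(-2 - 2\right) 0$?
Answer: $0$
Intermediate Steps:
$\left(-40\right) \left(-177\right) 6 \left(-2 - 2\right) 0 = 7080 \cdot 6 \left(-2 - 2\right) 0 = 7080 \cdot 6 \left(-4\right) 0 = 7080 \left(\left(-24\right) 0\right) = 7080 \cdot 0 = 0$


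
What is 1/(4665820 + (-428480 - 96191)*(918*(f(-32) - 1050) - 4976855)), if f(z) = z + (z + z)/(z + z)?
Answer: 1/3131877619743 ≈ 3.1930e-13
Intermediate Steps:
f(z) = 1 + z (f(z) = z + (2*z)/((2*z)) = z + (2*z)*(1/(2*z)) = z + 1 = 1 + z)
1/(4665820 + (-428480 - 96191)*(918*(f(-32) - 1050) - 4976855)) = 1/(4665820 + (-428480 - 96191)*(918*((1 - 32) - 1050) - 4976855)) = 1/(4665820 - 524671*(918*(-31 - 1050) - 4976855)) = 1/(4665820 - 524671*(918*(-1081) - 4976855)) = 1/(4665820 - 524671*(-992358 - 4976855)) = 1/(4665820 - 524671*(-5969213)) = 1/(4665820 + 3131872953923) = 1/3131877619743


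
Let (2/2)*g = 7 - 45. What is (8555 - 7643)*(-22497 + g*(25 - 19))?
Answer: -20725200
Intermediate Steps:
g = -38 (g = 7 - 45 = -38)
(8555 - 7643)*(-22497 + g*(25 - 19)) = (8555 - 7643)*(-22497 - 38*(25 - 19)) = 912*(-22497 - 38*6) = 912*(-22497 - 228) = 912*(-22725) = -20725200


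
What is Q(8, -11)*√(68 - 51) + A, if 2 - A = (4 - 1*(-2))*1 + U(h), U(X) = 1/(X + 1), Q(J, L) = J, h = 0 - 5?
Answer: -15/4 + 8*√17 ≈ 29.235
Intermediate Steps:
h = -5
U(X) = 1/(1 + X)
A = -15/4 (A = 2 - ((4 - 1*(-2))*1 + 1/(1 - 5)) = 2 - ((4 + 2)*1 + 1/(-4)) = 2 - (6*1 - ¼) = 2 - (6 - ¼) = 2 - 1*23/4 = 2 - 23/4 = -15/4 ≈ -3.7500)
Q(8, -11)*√(68 - 51) + A = 8*√(68 - 51) - 15/4 = 8*√17 - 15/4 = -15/4 + 8*√17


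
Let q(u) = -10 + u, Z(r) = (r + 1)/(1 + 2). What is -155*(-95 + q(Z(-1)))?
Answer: 16275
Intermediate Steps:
Z(r) = ⅓ + r/3 (Z(r) = (1 + r)/3 = (1 + r)*(⅓) = ⅓ + r/3)
-155*(-95 + q(Z(-1))) = -155*(-95 + (-10 + (⅓ + (⅓)*(-1)))) = -155*(-95 + (-10 + (⅓ - ⅓))) = -155*(-95 + (-10 + 0)) = -155*(-95 - 10) = -155*(-105) = 16275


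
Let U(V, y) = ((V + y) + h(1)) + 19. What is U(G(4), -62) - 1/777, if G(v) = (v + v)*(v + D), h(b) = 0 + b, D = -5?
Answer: -38851/777 ≈ -50.001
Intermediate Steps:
h(b) = b
G(v) = 2*v*(-5 + v) (G(v) = (v + v)*(v - 5) = (2*v)*(-5 + v) = 2*v*(-5 + v))
U(V, y) = 20 + V + y (U(V, y) = ((V + y) + 1) + 19 = (1 + V + y) + 19 = 20 + V + y)
U(G(4), -62) - 1/777 = (20 + 2*4*(-5 + 4) - 62) - 1/777 = (20 + 2*4*(-1) - 62) - 1*1/777 = (20 - 8 - 62) - 1/777 = -50 - 1/777 = -38851/777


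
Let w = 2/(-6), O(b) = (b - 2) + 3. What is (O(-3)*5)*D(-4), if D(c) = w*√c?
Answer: 20*I/3 ≈ 6.6667*I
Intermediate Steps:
O(b) = 1 + b (O(b) = (-2 + b) + 3 = 1 + b)
w = -⅓ (w = 2*(-⅙) = -⅓ ≈ -0.33333)
D(c) = -√c/3
(O(-3)*5)*D(-4) = ((1 - 3)*5)*(-2*I/3) = (-2*5)*(-2*I/3) = -(-20)*I/3 = 20*I/3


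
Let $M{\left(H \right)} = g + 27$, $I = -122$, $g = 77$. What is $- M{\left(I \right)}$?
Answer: $-104$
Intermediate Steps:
$M{\left(H \right)} = 104$ ($M{\left(H \right)} = 77 + 27 = 104$)
$- M{\left(I \right)} = \left(-1\right) 104 = -104$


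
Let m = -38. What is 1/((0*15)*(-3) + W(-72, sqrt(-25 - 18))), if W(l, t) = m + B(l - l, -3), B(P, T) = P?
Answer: -1/38 ≈ -0.026316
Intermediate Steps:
W(l, t) = -38 (W(l, t) = -38 + (l - l) = -38 + 0 = -38)
1/((0*15)*(-3) + W(-72, sqrt(-25 - 18))) = 1/((0*15)*(-3) - 38) = 1/(0*(-3) - 38) = 1/(0 - 38) = 1/(-38) = -1/38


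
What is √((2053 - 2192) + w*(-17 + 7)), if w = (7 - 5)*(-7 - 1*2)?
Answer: √41 ≈ 6.4031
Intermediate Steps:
w = -18 (w = 2*(-7 - 2) = 2*(-9) = -18)
√((2053 - 2192) + w*(-17 + 7)) = √((2053 - 2192) - 18*(-17 + 7)) = √(-139 - 18*(-10)) = √(-139 + 180) = √41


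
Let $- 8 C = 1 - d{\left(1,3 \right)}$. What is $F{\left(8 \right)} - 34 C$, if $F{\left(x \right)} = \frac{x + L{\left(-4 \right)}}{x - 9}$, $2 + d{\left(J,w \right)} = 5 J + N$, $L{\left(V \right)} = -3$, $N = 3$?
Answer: $- \frac{105}{4} \approx -26.25$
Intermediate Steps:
$d{\left(J,w \right)} = 1 + 5 J$ ($d{\left(J,w \right)} = -2 + \left(5 J + 3\right) = -2 + \left(3 + 5 J\right) = 1 + 5 J$)
$F{\left(x \right)} = \frac{-3 + x}{-9 + x}$ ($F{\left(x \right)} = \frac{x - 3}{x - 9} = \frac{-3 + x}{-9 + x}$)
$C = \frac{5}{8}$ ($C = - \frac{1 - \left(1 + 5 \cdot 1\right)}{8} = - \frac{1 - \left(1 + 5\right)}{8} = - \frac{1 - 6}{8} = \left(- \frac{1}{8}\right) \left(-5\right) = \frac{5}{8} \approx 0.625$)
$F{\left(8 \right)} - 34 C = \frac{-3 + 8}{-9 + 8} - \frac{85}{4} = \frac{1}{-1} \cdot 5 - \frac{85}{4} = \left(-1\right) 5 - \frac{85}{4} = -5 - \frac{85}{4} = - \frac{105}{4}$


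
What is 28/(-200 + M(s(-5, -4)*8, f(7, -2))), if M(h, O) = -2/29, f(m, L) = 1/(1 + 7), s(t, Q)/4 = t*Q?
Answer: -406/2901 ≈ -0.13995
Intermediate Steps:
s(t, Q) = 4*Q*t (s(t, Q) = 4*(t*Q) = 4*(Q*t) = 4*Q*t)
f(m, L) = ⅛ (f(m, L) = 1/8 = ⅛)
M(h, O) = -2/29 (M(h, O) = -2*1/29 = -2/29)
28/(-200 + M(s(-5, -4)*8, f(7, -2))) = 28/(-200 - 2/29) = 28/(-5802/29) = -29/5802*28 = -406/2901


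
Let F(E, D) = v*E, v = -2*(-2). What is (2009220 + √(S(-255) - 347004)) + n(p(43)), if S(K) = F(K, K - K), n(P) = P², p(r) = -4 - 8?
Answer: 2009364 + 2*I*√87006 ≈ 2.0094e+6 + 589.94*I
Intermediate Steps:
p(r) = -12
v = 4
F(E, D) = 4*E
S(K) = 4*K
(2009220 + √(S(-255) - 347004)) + n(p(43)) = (2009220 + √(4*(-255) - 347004)) + (-12)² = (2009220 + √(-1020 - 347004)) + 144 = (2009220 + √(-348024)) + 144 = (2009220 + 2*I*√87006) + 144 = 2009364 + 2*I*√87006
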